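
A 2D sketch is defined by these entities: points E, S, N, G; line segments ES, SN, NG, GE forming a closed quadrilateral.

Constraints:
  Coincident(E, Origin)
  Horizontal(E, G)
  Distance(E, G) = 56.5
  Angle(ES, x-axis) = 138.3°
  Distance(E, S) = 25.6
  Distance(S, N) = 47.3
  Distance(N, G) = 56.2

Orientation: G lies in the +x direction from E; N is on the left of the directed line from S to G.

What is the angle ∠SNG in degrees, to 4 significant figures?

96.61°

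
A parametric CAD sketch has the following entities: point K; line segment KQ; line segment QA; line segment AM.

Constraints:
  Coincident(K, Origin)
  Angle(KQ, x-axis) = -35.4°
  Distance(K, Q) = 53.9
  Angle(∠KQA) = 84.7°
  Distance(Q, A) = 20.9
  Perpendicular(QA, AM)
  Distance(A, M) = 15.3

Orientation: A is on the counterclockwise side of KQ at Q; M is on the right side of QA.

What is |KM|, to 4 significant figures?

70.78

K is at the origin; KQ runs at -35.4° with length 53.9, so Q = 53.9·(cos -35.4°, sin -35.4°) = (43.94, -31.22). ∠KQA = 84.7°, so QA runs at -35.4° + (180° − 84.7°) = 59.90° from the x-axis; with |QA| = 20.9, A = Q + 20.9·(cos 59.90°, sin 59.90°) = (54.42, -13.14). QA is perpendicular to AM; with |AM| = 15.3 on the right of QA, M = A + 15.3·(0.8652, -0.5015) = (67.65, -20.81). Then |KM| = |M − K| = 70.78.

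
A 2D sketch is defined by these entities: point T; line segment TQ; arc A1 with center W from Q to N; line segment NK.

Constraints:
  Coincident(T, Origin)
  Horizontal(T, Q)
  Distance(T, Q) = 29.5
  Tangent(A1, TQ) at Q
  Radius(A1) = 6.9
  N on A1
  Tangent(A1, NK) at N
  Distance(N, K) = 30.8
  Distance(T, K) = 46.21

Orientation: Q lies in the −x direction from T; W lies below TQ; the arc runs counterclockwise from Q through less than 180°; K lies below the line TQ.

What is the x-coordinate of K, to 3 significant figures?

-25.9

T is at the origin; TQ is horizontal with |TQ| = 29.5 and Q on the −x side, so Q = (-29.5, 0.00). A1 meets TQ tangentially, so WQ is at right angles to TQ, so W = Q + (0, -6.9) = (-29.5, -6.90). Since WN ⟂ NK (tangency), |WK| = √(6.9² + 30.8²) = 31.6 regardless of where N sits on A1. So K lies on both circle(T, 46.21) and circle(W, 31.6); the below-TQ intersection is K = (-25.9, -38.3). N is the foot of the tangent from K: N = (-36.0, -9.16).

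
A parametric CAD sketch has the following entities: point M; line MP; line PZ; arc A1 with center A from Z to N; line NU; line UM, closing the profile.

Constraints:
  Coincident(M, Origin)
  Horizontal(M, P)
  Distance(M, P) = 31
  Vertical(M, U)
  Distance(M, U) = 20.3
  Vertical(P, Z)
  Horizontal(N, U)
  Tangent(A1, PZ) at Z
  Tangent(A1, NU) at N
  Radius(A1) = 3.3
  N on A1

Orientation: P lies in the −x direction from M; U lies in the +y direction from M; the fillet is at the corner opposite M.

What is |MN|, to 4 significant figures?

34.34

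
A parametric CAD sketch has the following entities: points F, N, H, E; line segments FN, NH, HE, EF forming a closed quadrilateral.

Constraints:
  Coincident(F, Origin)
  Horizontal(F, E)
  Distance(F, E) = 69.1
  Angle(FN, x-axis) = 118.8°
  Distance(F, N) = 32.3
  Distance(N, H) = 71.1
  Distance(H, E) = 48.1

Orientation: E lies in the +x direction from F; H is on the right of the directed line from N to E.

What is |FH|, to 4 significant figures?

39.73

Checks: F.y = 0.00, E.y = 0.00 ✓; |NH| = 71.10 ✓; |HE| = 48.10 ✓.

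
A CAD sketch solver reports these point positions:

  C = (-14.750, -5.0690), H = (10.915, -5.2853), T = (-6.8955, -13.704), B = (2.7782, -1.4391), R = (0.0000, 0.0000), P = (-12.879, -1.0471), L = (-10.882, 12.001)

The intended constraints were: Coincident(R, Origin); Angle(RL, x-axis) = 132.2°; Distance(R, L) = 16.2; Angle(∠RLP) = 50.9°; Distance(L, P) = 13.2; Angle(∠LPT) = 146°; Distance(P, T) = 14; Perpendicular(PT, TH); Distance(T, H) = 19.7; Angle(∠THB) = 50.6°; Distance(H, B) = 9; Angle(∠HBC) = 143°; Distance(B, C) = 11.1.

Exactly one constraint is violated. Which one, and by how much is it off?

Distance(B, C) = 11.1 — off by 6.80.

R = (0.00, 0.00) ✓; RL at 132.2° ✓; |RL| = 16.20 ✓; ∠RLP = 50.90° ✓; |LP| = 13.20 ✓; ∠LPT = 146.0° ✓; |PT| = 14.00 ✓; ∠(PT, TH) = 90.00° ✓; |TH| = 19.70 ✓; ∠THB = 50.60° ✓; |HB| = 9.000 ✓; ∠HBC = 143.0° ✓; |BC| = 17.90 ✗.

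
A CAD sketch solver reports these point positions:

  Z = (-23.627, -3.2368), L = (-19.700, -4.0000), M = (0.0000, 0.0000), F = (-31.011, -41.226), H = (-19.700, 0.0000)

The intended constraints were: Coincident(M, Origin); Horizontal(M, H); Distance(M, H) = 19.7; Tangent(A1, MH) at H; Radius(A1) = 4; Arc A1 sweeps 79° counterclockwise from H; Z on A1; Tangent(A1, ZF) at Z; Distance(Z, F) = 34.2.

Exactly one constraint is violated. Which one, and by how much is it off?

Distance(Z, F) = 34.2 — off by 4.50.

M = (0.00, 0.00) ✓; M.y = 0.00, H.y = 0.00 ✓; |MH| = 19.70 ✓; ∠(LH, HM) = 90.00° ✓; |LH| = 4.000 ✓; bearing(L→Z) − bearing(L→H) = 79.00° ✓; |LZ| = 4.000 ✓; ∠(LZ, ZF) = 90.00° ✓; |ZF| = 38.70 ✗.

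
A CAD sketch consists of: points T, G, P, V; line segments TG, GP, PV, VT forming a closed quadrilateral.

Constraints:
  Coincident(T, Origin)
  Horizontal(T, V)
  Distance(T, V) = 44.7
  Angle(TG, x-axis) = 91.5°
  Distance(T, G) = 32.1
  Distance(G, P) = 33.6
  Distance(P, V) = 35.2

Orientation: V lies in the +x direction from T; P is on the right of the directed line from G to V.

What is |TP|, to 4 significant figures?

9.501

Checks: |GP| = 33.60 ✓; |PV| = 35.20 ✓.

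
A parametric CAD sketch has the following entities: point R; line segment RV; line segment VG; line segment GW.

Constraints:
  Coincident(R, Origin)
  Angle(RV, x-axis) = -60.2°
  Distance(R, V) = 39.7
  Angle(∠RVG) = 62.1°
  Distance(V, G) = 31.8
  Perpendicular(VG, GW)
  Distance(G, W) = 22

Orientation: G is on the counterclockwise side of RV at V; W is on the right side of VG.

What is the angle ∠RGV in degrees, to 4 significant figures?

69.35°

R is at the origin; RV runs at -60.2° with length 39.7, so V = 39.7·(cos -60.2°, sin -60.2°) = (19.73, -34.45). ∠RVG = 62.1°, so VG runs at -60.2° + (180° − 62.1°) = 57.70° from the x-axis; with |VG| = 31.8, G = V + 31.8·(cos 57.70°, sin 57.70°) = (36.72, -7.571). Then cos ∠RGV = GR·GV / (|GR||GV|), giving 69.35°.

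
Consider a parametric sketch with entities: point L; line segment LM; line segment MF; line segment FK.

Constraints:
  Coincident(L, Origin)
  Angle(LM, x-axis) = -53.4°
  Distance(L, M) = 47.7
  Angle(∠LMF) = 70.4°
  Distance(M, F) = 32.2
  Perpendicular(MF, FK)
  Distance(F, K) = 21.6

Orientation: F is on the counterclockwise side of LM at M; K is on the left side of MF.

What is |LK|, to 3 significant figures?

28.4

L is at the origin; LM runs at -53.4° with length 47.7, so M = 47.7·(cos -53.4°, sin -53.4°) = (28.4, -38.3). ∠LMF = 70.4°, so MF runs at -53.4° + (180° − 70.4°) = 56.2° from the x-axis; with |MF| = 32.2, F = M + 32.2·(cos 56.2°, sin 56.2°) = (46.4, -11.5). MF ⟂ FK; with |FK| = 21.6 on the left of MF, K = F + 21.6·(-0.831, 0.556) = (28.4, 0.479). Then |LK| = |K − L| = 28.4.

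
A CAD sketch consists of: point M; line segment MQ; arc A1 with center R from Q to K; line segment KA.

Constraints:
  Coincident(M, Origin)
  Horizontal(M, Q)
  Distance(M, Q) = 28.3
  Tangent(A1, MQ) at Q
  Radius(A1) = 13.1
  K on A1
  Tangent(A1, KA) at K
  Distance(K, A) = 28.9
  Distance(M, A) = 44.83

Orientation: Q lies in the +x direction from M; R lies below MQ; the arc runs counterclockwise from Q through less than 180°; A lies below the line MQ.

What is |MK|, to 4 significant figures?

20.13

M is at the origin; MQ is horizontal with |MQ| = 28.3 and Q on the +x side, so Q = (28.30, 0.000). A1 meets MQ tangentially, so RQ is at right angles to MQ, so R = Q + (0, -13.1) = (28.30, -13.10). Since RK ⟂ KA (tangency), |RA| = √(13.1² + 28.9²) = 31.73 regardless of where K sits on A1. So A lies on both circle(M, 44.83) and circle(R, 31.73); the below-MQ intersection is A = (15.41, -42.10). K is the foot of the tangent from A: K = (15.20, -13.20).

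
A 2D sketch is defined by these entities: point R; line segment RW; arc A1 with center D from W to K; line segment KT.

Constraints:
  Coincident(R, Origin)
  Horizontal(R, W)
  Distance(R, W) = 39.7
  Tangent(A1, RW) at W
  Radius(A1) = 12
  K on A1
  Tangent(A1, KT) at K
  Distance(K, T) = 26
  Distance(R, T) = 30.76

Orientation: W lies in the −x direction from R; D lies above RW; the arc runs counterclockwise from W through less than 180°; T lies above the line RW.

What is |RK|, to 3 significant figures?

30.2

Checks: ∠(DW, WR) = 90.00° ✓; |DK| = 12.00 ✓; ∠(DK, KT) = 90.00° ✓; |KT| = 26.00 ✓; |RT| = 30.76 ✓.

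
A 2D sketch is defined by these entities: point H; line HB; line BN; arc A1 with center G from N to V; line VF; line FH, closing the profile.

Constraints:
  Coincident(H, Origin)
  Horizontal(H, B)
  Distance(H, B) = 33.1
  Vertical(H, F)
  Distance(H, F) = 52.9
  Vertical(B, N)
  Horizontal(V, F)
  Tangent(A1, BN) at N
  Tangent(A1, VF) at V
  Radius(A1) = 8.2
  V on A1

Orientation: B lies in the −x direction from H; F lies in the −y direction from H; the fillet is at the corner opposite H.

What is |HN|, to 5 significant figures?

55.621

The virtual corner opposite H is at (-33.100, -52.900). A1 meets BN tangentially, so GN is at right angles to BN and since A1 is tangent to VF there, GV ⟂ VF, with radius 8.2, so the center G sits 8.2 in from both sides at G = (-24.900, -44.700). That places the tangent points at N = (-33.100, -44.700) on BN and V = (-24.900, -52.900) on VF. Then |HN| = |N − H| = 55.621.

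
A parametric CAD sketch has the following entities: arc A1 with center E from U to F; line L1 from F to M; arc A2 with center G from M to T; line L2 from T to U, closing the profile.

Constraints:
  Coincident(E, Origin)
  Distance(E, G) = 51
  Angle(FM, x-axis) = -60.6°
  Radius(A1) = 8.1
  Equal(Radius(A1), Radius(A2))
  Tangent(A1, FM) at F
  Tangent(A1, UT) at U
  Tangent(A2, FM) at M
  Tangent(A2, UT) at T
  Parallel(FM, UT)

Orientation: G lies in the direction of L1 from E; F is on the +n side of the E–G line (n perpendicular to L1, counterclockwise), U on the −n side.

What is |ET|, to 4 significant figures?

51.64

The slot axis is L1's direction at -60.6°, so u = (cos -60.6°, sin -60.6°) = (0.4909, -0.8712) and n = (−sin -60.6°, cos -60.6°) = (0.8712, 0.4909). E is at the origin and G lies 51.0 along u from E, so G = 51.0·u = (25.04, -44.43). Tangency of A1 to both parallel lines with radius 8.1 puts F and U at E ± 8.1·n: F = (7.057, 3.976), U = (-7.057, -3.976). Equal radii place M and T the same way about G: M = G + 8.1·n = (32.09, -40.46), T = G − 8.1·n = (17.98, -48.41). Then |ET| = |T − E| = 51.64.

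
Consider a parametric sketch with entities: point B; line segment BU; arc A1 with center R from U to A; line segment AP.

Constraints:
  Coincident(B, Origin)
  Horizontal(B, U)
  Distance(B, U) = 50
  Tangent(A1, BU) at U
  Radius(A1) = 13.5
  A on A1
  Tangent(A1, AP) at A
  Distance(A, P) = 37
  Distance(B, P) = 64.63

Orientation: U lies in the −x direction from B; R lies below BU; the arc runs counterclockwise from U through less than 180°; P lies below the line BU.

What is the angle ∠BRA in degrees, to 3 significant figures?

159°

B is at the origin; BU is horizontal with |BU| = 50.0 and U on the −x side, so U = (-50.0, 0.00). A1 meets BU tangentially, so RU is at right angles to BU, so R = U + (0, -13.5) = (-50.0, -13.5). Since RA ⟂ AP (tangency), |RP| = √(13.5² + 37.0²) = 39.4 regardless of where A sits on A1. So P lies on both circle(B, 64.63) and circle(R, 39.4); the below-BU intersection is P = (-39.2, -51.4). A is the foot of the tangent from P: A = (-60.9, -21.4).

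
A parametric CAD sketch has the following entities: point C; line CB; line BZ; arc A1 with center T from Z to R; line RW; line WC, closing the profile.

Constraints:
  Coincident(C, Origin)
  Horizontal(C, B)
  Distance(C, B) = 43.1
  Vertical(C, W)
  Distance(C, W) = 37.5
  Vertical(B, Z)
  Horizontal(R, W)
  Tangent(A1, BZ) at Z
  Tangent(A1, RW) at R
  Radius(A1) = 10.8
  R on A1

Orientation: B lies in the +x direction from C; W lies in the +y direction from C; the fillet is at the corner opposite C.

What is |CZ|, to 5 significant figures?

50.700

C is at the origin; CB is horizontal with |CB| = 43.1 and B on the +x side, so B = (43.100, 0.0000). C and W share the same x with |CW| = 37.5 and W on the +y side, so W = (0.0000, 37.500). The virtual corner opposite C is at (43.100, 37.500). Since A1 is tangent to BZ there, TZ ⟂ BZ and the tangent condition forces TR to be normal to RW, with radius 10.8, so the center T sits 10.8 in from both sides at T = (32.300, 26.700). That places the tangent points at Z = (43.100, 26.700) on BZ and R = (32.300, 37.500) on RW. Then |CZ| = |Z − C| = 50.700.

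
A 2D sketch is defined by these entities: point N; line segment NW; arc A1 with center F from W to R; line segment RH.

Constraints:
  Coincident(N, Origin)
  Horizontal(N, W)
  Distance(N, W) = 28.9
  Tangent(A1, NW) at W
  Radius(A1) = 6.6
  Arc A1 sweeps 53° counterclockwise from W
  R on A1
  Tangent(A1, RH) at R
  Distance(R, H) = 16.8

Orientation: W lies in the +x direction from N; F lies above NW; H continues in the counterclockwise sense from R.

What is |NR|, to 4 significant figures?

34.27

N is at the origin; NW is horizontal with |NW| = 28.9 and W on the +x side, so W = (28.90, 0.000). The tangent condition forces FW to be normal to NW, so F = W + (0, 6.6) = (28.90, 6.600). On A1, W sits at bearing -90° from F; a 53° counterclockwise sweep puts R at bearing -37°, so R = F + 6.6·(cos -37°, sin -37°) = (34.17, 2.628). Then |NR| = |R − N| = 34.27.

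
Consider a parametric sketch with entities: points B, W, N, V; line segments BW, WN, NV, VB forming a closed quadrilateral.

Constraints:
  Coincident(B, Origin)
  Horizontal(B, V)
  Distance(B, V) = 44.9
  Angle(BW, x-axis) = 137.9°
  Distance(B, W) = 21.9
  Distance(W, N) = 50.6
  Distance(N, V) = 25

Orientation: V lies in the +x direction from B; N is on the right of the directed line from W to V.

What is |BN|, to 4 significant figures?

28.94

Checks: |WN| = 50.60 ✓; |NV| = 25.00 ✓.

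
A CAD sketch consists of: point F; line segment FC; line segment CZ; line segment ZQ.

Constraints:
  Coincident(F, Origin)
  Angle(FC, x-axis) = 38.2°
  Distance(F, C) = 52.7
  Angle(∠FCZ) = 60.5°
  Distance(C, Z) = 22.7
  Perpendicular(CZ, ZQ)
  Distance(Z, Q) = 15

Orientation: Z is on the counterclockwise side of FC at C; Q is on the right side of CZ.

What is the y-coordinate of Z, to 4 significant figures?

41.20

F is at the origin; FC runs at 38.2° with length 52.7, so C = 52.7·(cos 38.2°, sin 38.2°) = (41.41, 32.59). ∠FCZ = 60.5°, so CZ runs at 38.2° + (180° − 60.5°) = 157.7° from the x-axis; with |CZ| = 22.7, Z = C + 22.7·(cos 157.7°, sin 157.7°) = (20.41, 41.20). So Z.y = 41.20.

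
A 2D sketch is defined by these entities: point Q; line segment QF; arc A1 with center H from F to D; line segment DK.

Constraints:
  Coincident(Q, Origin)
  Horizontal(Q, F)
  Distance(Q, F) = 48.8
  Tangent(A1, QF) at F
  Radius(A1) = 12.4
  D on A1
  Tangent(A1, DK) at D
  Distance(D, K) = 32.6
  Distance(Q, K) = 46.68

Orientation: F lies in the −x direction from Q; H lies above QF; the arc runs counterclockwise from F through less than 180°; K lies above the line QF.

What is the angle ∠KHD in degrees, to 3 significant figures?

69.2°

Checks: |QF| = 48.80 ✓; |HD| = 12.40 ✓; ∠(HD, DK) = 90.00° ✓; |DK| = 32.60 ✓; |QK| = 46.68 ✓.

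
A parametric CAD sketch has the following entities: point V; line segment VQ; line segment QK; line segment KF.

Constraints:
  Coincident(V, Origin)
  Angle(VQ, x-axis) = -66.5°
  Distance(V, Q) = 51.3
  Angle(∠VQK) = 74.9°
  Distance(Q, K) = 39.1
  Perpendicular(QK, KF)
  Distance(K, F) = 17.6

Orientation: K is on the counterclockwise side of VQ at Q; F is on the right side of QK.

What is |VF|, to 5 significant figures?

71.893

V is at the origin; VQ runs at -66.5° with length 51.3, so Q = 51.3·(cos -66.5°, sin -66.5°) = (20.456, -47.045). ∠VQK = 74.9°, so QK runs at -66.5° + (180° − 74.9°) = 38.600° from the x-axis; with |QK| = 39.1, K = Q + 39.1·(cos 38.600°, sin 38.600°) = (51.013, -22.651). The perpendicularity gives KF at right angles to QK; with |KF| = 17.6 on the right of QK, F = K + 17.6·(0.62388, -0.78152) = (61.994, -36.406). Then |VF| = |F − V| = 71.893.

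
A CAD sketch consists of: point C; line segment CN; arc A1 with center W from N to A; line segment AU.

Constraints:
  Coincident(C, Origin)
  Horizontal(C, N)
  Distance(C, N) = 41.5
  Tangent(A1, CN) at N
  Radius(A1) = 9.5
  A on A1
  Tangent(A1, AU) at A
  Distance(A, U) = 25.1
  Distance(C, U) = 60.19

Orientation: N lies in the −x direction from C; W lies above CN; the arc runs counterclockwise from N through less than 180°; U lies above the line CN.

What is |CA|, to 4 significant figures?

37.07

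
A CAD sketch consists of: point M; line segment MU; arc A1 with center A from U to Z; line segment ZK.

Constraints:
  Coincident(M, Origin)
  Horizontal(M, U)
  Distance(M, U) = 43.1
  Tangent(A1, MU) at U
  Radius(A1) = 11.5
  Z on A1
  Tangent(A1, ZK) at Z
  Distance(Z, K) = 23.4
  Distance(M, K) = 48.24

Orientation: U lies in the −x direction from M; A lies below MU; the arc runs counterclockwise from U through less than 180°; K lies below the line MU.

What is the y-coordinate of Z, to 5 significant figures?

-20.255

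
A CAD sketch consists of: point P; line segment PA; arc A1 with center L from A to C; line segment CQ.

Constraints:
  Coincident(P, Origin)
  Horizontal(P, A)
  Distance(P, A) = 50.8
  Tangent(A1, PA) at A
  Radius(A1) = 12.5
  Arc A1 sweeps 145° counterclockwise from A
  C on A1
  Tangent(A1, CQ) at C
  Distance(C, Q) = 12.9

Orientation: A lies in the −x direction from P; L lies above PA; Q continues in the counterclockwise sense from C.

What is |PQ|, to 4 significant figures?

62.01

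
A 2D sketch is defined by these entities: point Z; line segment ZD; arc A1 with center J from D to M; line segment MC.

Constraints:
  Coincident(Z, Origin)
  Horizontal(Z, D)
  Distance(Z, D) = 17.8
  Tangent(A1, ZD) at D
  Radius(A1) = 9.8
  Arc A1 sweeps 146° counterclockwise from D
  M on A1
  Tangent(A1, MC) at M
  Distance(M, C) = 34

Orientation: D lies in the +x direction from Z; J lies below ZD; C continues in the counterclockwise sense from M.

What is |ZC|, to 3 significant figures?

54.8

Z is at the origin; Z and D share the same y with |ZD| = 17.8 and D on the +x side, so D = (17.8, 0.00). The tangent condition forces JD to be normal to ZD, so J = D + (0, -9.8) = (17.8, -9.80). On A1, D sits at bearing 90° from J; a 146° counterclockwise sweep puts M at bearing 236°, so M = J + 9.8·(cos 236°, sin 236°) = (12.3, -17.9). Tangency of A1 to MC means the radius JM is perpendicular to MC, so MC runs along (−sin 236°, cos 236°); with |MC| = 34.0, C = (40.5, -36.9). Then |ZC| = |C − Z| = 54.8.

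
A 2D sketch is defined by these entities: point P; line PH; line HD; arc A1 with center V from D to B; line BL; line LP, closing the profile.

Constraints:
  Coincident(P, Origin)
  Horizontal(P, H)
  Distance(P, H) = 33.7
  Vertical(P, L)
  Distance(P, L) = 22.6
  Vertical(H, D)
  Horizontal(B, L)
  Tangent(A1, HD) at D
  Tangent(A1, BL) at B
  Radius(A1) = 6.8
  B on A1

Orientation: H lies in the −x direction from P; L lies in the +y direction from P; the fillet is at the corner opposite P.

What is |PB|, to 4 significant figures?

35.13

P is at the origin; P and H share the same y with |PH| = 33.7 and H on the −x side, so H = (-33.70, 0.000). PL is vertical with |PL| = 22.6 and L on the +y side, so L = (0.000, 22.60). The virtual corner opposite P is at (-33.70, 22.60). The tangent condition forces VD to be normal to HD and since A1 is tangent to BL there, VB ⟂ BL, with radius 6.8, so the center V sits 6.8 in from both sides at V = (-26.90, 15.80). That places the tangent points at D = (-33.70, 15.80) on HD and B = (-26.90, 22.60) on BL. Then |PB| = |B − P| = 35.13.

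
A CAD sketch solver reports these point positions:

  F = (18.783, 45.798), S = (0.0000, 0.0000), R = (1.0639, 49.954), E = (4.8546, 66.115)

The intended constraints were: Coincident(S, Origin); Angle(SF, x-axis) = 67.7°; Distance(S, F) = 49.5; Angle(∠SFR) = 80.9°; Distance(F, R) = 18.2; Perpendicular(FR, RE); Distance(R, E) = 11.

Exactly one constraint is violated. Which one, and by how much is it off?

Distance(R, E) = 11 — off by 5.60.

S = (0.00, 0.00) ✓; SF at 67.70° ✓; |SF| = 49.50 ✓; ∠SFR = 80.90° ✓; |FR| = 18.20 ✓; ∠(FR, RE) = 90.00° ✓; |RE| = 16.60 ✗.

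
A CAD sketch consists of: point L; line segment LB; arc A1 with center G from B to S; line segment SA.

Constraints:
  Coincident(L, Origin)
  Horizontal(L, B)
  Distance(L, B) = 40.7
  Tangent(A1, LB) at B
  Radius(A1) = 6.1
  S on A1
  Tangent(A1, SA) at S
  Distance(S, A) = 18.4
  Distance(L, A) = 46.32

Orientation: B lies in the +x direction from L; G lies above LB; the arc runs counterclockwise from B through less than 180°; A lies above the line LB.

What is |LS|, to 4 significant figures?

47.06

L is at the origin; LB is horizontal with |LB| = 40.7 and B on the +x side, so B = (40.70, 0.000). A1 meets LB tangentially, so GB is at right angles to LB, so G = B + (0, 6.1) = (40.70, 6.100). Since GS ⟂ SA (tangency), |GA| = √(6.1² + 18.4²) = 19.38 regardless of where S sits on A1. So A lies on both circle(L, 46.32) and circle(G, 19.38); the above-LB intersection is A = (38.74, 25.39). S is the foot of the tangent from A: S = (46.27, 8.594).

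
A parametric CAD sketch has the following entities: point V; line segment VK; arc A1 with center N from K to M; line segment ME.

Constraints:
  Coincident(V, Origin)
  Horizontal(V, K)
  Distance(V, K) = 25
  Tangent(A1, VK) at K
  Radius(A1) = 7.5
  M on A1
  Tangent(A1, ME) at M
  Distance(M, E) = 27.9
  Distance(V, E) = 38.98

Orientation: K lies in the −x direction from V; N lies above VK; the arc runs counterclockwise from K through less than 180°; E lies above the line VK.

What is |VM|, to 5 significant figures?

18.964

V is at the origin; VK is horizontal with |VK| = 25.0 and K on the −x side, so K = (-25.000, 0.0000). Tangency of A1 to VK means the radius NK is perpendicular to VK, so N = K + (0, 7.5) = (-25.000, 7.5000). Since NM ⟂ ME (tangency), |NE| = √(7.5² + 27.9²) = 28.890 regardless of where M sits on A1. So E lies on both circle(V, 38.98) and circle(N, 28.890); the above-VK intersection is E = (-16.763, 35.191). M is the foot of the tangent from E: M = (-17.503, 7.3012).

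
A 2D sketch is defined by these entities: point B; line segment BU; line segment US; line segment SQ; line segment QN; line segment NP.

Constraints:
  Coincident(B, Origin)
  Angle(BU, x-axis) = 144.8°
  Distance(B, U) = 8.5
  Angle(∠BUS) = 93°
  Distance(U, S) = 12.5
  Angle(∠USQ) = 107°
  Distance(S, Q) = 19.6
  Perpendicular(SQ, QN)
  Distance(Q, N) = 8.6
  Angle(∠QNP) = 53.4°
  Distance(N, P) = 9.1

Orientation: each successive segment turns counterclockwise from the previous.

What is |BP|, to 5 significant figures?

14.141

SQ is perpendicular to QN, so QN runs at 34.800°; with |QN| = 8.6, N = (3.5720, -16.110). ∠QNP = 53.4° gives NP at 161.40° from the x-axis; with |NP| = 9.1, P = (-5.0527, -13.207). Then |BP| = |P − B| = 14.141.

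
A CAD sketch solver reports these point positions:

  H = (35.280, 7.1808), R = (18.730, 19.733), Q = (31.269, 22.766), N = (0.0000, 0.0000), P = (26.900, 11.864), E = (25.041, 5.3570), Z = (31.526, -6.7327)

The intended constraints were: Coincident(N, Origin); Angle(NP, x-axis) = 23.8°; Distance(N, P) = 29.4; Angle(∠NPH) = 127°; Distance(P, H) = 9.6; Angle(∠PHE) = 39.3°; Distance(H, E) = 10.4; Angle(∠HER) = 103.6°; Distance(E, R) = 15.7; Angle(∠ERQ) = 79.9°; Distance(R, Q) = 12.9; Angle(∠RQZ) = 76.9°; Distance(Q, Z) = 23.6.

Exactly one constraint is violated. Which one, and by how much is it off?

Distance(Q, Z) = 23.6 — off by 5.90.

N = (0.00, 0.00) ✓; NP at 23.80° ✓; |NP| = 29.40 ✓; ∠NPH = 127.0° ✓; |PH| = 9.600 ✓; ∠PHE = 39.30° ✓; |HE| = 10.40 ✓; ∠HER = 103.6° ✓; |ER| = 15.70 ✓; ∠ERQ = 79.90° ✓; |RQ| = 12.90 ✓; ∠RQZ = 76.90° ✓; |QZ| = 29.50 ✗.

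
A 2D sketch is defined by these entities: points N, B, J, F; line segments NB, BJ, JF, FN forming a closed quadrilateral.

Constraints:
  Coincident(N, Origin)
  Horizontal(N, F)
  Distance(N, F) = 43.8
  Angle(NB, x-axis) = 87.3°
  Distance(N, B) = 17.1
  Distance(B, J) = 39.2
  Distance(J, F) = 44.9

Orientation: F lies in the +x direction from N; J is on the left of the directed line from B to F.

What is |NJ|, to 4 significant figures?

52.50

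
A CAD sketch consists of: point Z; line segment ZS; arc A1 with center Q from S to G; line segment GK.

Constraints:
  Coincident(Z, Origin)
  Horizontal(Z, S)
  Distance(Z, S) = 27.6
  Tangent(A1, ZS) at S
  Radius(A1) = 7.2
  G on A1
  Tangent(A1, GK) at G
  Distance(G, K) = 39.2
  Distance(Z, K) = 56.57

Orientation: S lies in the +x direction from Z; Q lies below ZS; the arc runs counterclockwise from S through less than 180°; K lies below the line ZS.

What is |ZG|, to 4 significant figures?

22.65

Checks: |QG| = 7.200 ✓; ∠(QG, GK) = 90.00° ✓; |GK| = 39.20 ✓; |ZK| = 56.57 ✓.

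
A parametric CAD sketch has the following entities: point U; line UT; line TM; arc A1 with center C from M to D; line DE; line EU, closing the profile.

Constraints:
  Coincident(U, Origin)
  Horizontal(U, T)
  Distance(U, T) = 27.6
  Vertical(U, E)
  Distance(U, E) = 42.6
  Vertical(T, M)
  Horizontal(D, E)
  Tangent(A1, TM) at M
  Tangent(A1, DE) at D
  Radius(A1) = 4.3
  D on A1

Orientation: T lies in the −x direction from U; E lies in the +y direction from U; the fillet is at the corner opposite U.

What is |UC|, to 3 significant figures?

44.8

U is at the origin; UT is horizontal with |UT| = 27.6 and T on the −x side, so T = (-27.6, 0.00). UE is vertical with |UE| = 42.6 and E on the +y side, so E = (0.00, 42.6). The virtual corner opposite U is at (-27.6, 42.6). Since A1 is tangent to TM there, CM ⟂ TM and tangency of A1 to DE means the radius CD is perpendicular to DE, with radius 4.3, so the center C sits 4.3 in from both sides at C = (-23.3, 38.3). Then |UC| = |C − U| = 44.8.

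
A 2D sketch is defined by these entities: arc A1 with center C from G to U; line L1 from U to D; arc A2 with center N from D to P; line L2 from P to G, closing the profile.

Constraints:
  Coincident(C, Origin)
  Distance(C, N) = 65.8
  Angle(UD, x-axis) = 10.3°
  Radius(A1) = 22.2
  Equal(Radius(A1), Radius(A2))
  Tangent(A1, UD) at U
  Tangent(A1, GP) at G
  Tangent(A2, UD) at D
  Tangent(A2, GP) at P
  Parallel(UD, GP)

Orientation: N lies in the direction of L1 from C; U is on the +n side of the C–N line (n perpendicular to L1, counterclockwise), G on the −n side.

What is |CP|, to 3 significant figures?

69.4

Tangency of A1 to both parallel lines with radius 22.2 puts U and G at C ± 22.2·n: U = (-3.97, 21.8), G = (3.97, -21.8). Equal radii place D and P the same way about N: D = N + 22.2·n = (60.8, 33.6), P = N − 22.2·n = (68.7, -10.1). Then |CP| = |P − C| = 69.4.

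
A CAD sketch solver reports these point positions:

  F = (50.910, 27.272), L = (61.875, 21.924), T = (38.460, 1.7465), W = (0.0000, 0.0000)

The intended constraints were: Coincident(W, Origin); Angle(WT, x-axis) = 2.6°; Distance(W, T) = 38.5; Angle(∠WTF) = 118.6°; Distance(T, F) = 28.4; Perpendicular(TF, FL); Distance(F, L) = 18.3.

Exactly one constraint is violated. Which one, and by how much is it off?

Distance(F, L) = 18.3 — off by 6.10.

W = (0.00, 0.00) ✓; WT at 2.600° ✓; |WT| = 38.50 ✓; ∠WTF = 118.6° ✓; |TF| = 28.40 ✓; ∠(TF, FL) = 90.00° ✓; |FL| = 12.20 ✗.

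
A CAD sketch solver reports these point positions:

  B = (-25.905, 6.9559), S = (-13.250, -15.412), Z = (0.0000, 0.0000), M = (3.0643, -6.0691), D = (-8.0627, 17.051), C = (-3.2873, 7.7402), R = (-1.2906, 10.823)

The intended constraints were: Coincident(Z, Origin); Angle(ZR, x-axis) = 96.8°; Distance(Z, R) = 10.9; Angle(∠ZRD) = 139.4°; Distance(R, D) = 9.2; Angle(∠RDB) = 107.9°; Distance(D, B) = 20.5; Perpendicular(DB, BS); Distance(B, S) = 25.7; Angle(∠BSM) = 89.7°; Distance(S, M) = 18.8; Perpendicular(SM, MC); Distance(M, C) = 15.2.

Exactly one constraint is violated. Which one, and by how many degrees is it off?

Perpendicular(SM, MC) — off by 5.10°.

Z = (0.00, 0.00) ✓; ZR at 96.80° ✓; |ZR| = 10.90 ✓; ∠ZRD = 139.4° ✓; |RD| = 9.201 ✓; ∠RDB = 107.9° ✓; |DB| = 20.50 ✓; ∠(DB, BS) = 90.00° ✓; |BS| = 25.70 ✓; ∠BSM = 89.70° ✓; |SM| = 18.80 ✓; ∠(SM, MC) = 84.90° ✗; |MC| = 15.20 ✓.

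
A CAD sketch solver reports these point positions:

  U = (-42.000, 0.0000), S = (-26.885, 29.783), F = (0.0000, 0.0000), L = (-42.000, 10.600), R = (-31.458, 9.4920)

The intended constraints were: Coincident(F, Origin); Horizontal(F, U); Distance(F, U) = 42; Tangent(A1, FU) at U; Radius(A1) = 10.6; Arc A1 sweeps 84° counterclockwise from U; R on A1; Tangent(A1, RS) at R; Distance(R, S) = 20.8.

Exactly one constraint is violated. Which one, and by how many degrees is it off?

Tangent(A1, RS) at R — off by 6.70°.

F = (0.00, 0.00) ✓; F.y = 0.00, U.y = 0.00 ✓; |FU| = 42.00 ✓; ∠(LU, UF) = 90.00° ✓; |LU| = 10.60 ✓; bearing(L→R) − bearing(L→U) = 84.00° ✓; |LR| = 10.60 ✓; ∠(LR, RS) = 96.70° ✗; |RS| = 20.80 ✓.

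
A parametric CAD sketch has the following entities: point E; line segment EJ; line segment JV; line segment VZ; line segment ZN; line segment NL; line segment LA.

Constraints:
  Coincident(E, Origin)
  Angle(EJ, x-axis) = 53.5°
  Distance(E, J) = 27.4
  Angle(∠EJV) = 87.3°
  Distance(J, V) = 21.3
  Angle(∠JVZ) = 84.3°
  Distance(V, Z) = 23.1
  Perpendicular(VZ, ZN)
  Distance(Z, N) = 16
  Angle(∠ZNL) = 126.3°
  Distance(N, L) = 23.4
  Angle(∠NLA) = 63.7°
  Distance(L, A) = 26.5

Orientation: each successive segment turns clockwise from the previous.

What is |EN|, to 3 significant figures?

6.24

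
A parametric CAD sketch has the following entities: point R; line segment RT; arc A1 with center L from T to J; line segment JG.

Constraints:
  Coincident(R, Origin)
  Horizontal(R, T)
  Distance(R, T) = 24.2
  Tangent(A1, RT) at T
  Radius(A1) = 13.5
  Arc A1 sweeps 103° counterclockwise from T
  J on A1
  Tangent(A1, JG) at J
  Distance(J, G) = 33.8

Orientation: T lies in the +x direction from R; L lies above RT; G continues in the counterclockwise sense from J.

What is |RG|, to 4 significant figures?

57.73

On A1, T sits at bearing -90° from L; a 103° counterclockwise sweep puts J at bearing 13°, so J = L + 13.5·(cos 13°, sin 13°) = (37.35, 16.54). The tangent condition forces LJ to be normal to JG, so JG runs along (−sin 13°, cos 13°); with |JG| = 33.8, G = (29.75, 49.47). Then |RG| = |G − R| = 57.73.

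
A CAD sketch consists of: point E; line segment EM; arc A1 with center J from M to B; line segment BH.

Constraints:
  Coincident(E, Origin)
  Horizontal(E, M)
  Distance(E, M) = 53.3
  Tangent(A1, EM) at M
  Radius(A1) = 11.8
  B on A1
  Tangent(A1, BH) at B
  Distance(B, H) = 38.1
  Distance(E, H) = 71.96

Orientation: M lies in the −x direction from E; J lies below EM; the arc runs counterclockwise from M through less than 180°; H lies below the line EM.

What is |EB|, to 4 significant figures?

66.27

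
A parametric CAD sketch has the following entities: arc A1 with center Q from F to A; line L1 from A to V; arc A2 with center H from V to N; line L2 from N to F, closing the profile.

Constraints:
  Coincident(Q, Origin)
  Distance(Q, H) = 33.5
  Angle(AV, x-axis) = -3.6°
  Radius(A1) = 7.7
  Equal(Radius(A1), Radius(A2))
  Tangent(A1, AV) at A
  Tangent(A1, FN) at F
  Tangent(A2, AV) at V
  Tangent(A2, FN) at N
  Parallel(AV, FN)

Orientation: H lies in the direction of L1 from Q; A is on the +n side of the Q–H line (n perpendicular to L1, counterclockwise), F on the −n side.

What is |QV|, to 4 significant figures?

34.37

The slot axis is L1's direction at -3.6°, so u = (cos -3.6°, sin -3.6°) = (0.9980, -0.06279) and n = (−sin -3.6°, cos -3.6°) = (0.06279, 0.9980). Q is at the origin and H lies 33.5 along u from Q, so H = 33.5·u = (33.43, -2.103). Tangency of A1 to both parallel lines with radius 7.7 puts A and F at Q ± 7.7·n: A = (0.4835, 7.685), F = (-0.4835, -7.685). Equal radii place V and N the same way about H: V = H + 7.7·n = (33.92, 5.581), N = H − 7.7·n = (32.95, -9.788). Then |QV| = |V − Q| = 34.37.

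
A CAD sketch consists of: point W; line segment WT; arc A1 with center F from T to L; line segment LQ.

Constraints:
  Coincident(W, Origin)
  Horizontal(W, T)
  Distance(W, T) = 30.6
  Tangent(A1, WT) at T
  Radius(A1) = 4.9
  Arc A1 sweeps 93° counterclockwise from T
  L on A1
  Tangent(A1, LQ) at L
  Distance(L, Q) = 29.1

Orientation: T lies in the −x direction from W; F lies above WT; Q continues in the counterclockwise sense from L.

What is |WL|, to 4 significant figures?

26.22

Tangency of A1 to WT means the radius FT is perpendicular to WT, so F = T + (0, 4.9) = (-30.60, 4.900). On A1, T sits at bearing -90° from F; a 93° counterclockwise sweep puts L at bearing 3°, so L = F + 4.9·(cos 3°, sin 3°) = (-25.71, 5.156). Then |WL| = |L − W| = 26.22.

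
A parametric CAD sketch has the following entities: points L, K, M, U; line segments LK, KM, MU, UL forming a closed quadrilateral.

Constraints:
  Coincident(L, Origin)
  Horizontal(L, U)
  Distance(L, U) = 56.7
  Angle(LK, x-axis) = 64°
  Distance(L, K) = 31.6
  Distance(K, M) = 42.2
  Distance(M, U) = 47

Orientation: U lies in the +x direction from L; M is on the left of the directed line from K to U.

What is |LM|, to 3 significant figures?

69.8

L is at the origin; L and U share the same y with |LU| = 56.7 and U in +x, so U = (56.7, 0). LK runs at 64.0° with |LK| = 31.6, so K = (13.9, 28.4). M is determined by |KM| = 42.2 and |MU| = 47.0 together: it lies at the intersection of circle(K, 42.2) and circle(U, 47.0). With |KU| = 51.4, the foot of the radical line on KU is 21.5 from K and the perpendicular offset is √(42.2² − 21.5²) = 36.3. Taking the left-of-KU solution: M = (51.9, 46.7).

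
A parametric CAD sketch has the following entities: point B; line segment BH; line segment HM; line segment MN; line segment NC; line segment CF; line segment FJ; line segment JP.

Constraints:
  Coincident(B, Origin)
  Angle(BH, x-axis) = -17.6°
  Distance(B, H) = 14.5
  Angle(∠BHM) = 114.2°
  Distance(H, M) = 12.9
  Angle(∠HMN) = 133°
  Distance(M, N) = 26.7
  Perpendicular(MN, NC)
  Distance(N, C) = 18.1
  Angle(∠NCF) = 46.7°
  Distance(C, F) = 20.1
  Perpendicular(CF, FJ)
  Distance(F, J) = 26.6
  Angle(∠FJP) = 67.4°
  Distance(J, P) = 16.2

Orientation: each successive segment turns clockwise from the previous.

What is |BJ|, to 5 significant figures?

50.538

B is at the origin; BH runs at -17.6° with length 14.5, so H = (13.821, -4.3844). ∠BHM = 114.2° gives HM at -83.400° from the x-axis; with |HM| = 12.9, M = (15.304, -17.199). ∠HMN = 133.0° gives MN at -130.40° from the x-axis; with |MN| = 26.7, N = (-2.0008, -37.532). MN ⟂ NC, so NC runs at 139.60°; with |NC| = 18.1, C = (-15.785, -25.801). ∠NCF = 46.7° gives CF at 6.3000° from the x-axis; with |CF| = 20.1, F = (4.1939, -23.595). CF is perpendicular to FJ, so FJ runs at -83.700°; with |FJ| = 26.6, J = (7.1129, -50.035). Then |BJ| = |J − B| = 50.538.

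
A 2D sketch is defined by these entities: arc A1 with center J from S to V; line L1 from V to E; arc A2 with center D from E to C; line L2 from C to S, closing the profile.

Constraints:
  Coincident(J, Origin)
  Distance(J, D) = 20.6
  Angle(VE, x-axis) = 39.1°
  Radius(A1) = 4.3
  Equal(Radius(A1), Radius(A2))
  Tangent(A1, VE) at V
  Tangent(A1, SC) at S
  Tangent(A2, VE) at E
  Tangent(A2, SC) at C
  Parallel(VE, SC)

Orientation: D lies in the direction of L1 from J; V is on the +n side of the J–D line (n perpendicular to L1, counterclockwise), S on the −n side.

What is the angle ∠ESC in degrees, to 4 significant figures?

22.66°

The slot axis is L1's direction at 39.1°, so u = (cos 39.1°, sin 39.1°) = (0.7760, 0.6307) and n = (−sin 39.1°, cos 39.1°) = (-0.6307, 0.7760). J is at the origin and D lies 20.6 along u from J, so D = 20.6·u = (15.99, 12.99). Tangency of A1 to both parallel lines with radius 4.3 puts V and S at J ± 4.3·n: V = (-2.712, 3.337), S = (2.712, -3.337). Equal radii place E and C the same way about D: E = D + 4.3·n = (13.27, 16.33), C = D − 4.3·n = (18.70, 9.655). Then cos ∠ESC = SE·SC / (|SE||SC|), giving 22.66°.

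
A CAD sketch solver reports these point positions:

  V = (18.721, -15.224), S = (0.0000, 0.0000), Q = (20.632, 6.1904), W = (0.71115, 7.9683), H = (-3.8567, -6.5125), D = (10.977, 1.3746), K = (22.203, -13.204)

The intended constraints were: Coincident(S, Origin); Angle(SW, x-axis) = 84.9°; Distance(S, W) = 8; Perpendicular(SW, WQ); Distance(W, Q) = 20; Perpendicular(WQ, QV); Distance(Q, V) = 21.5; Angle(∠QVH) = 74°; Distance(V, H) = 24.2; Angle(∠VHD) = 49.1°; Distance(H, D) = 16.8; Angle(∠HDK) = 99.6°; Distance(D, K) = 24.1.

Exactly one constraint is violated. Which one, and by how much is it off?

Distance(D, K) = 24.1 — off by 5.70.

S = (0.00, 0.00) ✓; SW at 84.90° ✓; |SW| = 8.000 ✓; ∠(SW, WQ) = 90.00° ✓; |WQ| = 20.00 ✓; ∠(WQ, QV) = 90.00° ✓; |QV| = 21.50 ✓; ∠QVH = 74.00° ✓; |VH| = 24.20 ✓; ∠VHD = 49.10° ✓; |HD| = 16.80 ✓; ∠HDK = 99.60° ✓; |DK| = 18.40 ✗.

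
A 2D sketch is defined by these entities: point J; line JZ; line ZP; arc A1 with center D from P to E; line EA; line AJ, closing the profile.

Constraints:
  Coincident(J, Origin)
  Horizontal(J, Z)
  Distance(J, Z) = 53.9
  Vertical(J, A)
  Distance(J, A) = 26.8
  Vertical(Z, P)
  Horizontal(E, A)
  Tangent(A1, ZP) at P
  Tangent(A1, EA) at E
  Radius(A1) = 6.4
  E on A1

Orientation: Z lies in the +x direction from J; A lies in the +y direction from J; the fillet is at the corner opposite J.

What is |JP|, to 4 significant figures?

57.63

J is at the origin; J and Z share the same y with |JZ| = 53.9 and Z on the +x side, so Z = (53.90, 0.000). JA is vertical with |JA| = 26.8 and A on the +y side, so A = (0.000, 26.80). The virtual corner opposite J is at (53.90, 26.80). The tangent condition forces DP to be normal to ZP and the tangent condition forces DE to be normal to EA, with radius 6.4, so the center D sits 6.4 in from both sides at D = (47.50, 20.40). That places the tangent points at P = (53.90, 20.40) on ZP and E = (47.50, 26.80) on EA. Then |JP| = |P − J| = 57.63.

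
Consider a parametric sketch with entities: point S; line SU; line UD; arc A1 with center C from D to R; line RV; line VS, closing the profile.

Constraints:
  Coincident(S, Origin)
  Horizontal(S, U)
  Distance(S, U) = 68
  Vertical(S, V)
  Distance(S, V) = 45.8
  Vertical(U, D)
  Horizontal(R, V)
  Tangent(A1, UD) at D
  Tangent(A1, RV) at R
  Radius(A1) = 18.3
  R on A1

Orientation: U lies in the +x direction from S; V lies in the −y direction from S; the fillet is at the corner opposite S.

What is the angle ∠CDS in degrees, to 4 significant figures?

22.02°

S is at the origin; SU is horizontal with |SU| = 68.0 and U on the +x side, so U = (68.00, 0.000). S and V share the same x with |SV| = 45.8 and V on the −y side, so V = (0.000, -45.80). The virtual corner opposite S is at (68.00, -45.80). Since A1 is tangent to UD there, CD ⟂ UD and the tangent condition forces CR to be normal to RV, with radius 18.3, so the center C sits 18.3 in from both sides at C = (49.70, -27.50). That places the tangent points at D = (68.00, -27.50) on UD and R = (49.70, -45.80) on RV. Then cos ∠CDS = DC·DS / (|DC||DS|), giving 22.02°.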